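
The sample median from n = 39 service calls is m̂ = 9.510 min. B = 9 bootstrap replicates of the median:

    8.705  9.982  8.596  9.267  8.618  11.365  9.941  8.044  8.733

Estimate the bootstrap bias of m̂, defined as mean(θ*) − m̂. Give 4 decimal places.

bias = −0.2599

mean(θ*) = (8.705 + 9.982 + 8.596 + 9.267 + 8.618 + 11.365 + 9.941 + 8.044 + 8.733) / 9 = 9.25011
bias = 9.25011 − 9.510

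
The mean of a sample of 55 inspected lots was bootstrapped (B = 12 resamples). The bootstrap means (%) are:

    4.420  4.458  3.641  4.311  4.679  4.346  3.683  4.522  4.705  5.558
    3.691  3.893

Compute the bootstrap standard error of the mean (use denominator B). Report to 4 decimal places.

Bootstrap SE is the standard deviation of the 12 replicate means.
Mean of replicates: (4.420 + 4.458 + 3.641 + 4.311 + 4.679 + 4.346 + 3.683 + 4.522 + 4.705 + 5.558 + 3.691 + 3.893) / 12 = 51.90700 / 12 = 4.32558
Sum of squared deviations: (+0.09442)² + (+0.13242)² + (−0.68458)² + (−0.01458)² + (+0.35342)² + (+0.02042)² + (−0.64258)² + (+0.19642)² + (+0.37942)² + (+1.23242)² + (−0.63458)² + (−0.43258)² = 3.32476
Variance = 3.32476 / 12 = 0.27706
SE* = √0.27706

SE* = 0.5264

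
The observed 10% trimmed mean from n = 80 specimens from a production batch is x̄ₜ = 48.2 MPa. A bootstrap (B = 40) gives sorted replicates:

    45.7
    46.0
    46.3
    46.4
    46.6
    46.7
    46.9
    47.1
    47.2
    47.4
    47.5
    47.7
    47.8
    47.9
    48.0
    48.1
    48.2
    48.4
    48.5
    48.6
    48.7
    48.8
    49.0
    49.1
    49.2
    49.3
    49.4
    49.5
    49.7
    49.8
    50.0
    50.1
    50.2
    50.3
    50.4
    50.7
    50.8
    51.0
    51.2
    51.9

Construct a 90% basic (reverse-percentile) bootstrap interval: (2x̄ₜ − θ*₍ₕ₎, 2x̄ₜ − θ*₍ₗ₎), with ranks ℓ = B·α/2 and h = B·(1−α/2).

Percentile endpoints at ranks 2 and 38: θ*₍2₎ = 46.0, θ*₍38₎ = 51.0.
Basic interval reflects these around x̄ₜ:
  lower = 2 × 48.2 − 51.0 = 45.4
  upper = 2 × 48.2 − 46.0 = 50.4

(45.4, 50.4)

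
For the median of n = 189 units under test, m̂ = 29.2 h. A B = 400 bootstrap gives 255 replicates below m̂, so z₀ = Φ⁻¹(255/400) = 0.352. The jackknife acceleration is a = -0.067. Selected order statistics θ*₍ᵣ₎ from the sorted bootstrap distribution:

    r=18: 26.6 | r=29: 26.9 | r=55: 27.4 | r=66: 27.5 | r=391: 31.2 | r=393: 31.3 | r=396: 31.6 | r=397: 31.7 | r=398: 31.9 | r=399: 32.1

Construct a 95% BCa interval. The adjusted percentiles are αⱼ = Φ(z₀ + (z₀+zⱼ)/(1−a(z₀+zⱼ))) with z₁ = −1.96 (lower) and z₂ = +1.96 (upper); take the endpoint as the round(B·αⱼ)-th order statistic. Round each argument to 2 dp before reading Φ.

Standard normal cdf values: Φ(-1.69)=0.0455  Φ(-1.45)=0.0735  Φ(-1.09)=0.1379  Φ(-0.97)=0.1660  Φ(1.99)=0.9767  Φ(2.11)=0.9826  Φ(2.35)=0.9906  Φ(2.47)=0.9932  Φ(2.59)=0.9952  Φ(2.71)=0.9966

Lower: z₀ + z₁ = 0.352 + (-1.960) = -1.608; 1 − a(z₀+z₁) = 1 − (-0.067)(-1.608) = 0.8923; argument = 0.352 + (-1.608)/0.8923 = -1.4502 → -1.45.
α₁ = Φ(-1.45) = 0.0735; rank = round(400 × 0.0735) = 29; θ*₍29₎ = 26.9.
Upper: z₀ + z₂ = 2.312; 1 − a(z₀+z₂) = 1.1549; argument = 2.3539 → 2.35; α₂ = 0.9906; rank = 396; θ*₍396₎ = 31.6.

(26.9, 31.6)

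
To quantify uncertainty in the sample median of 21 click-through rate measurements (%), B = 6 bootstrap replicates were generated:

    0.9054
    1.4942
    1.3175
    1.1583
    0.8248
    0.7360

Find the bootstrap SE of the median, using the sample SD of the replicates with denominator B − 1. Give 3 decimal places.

SE* = 0.299

Bootstrap SE is the standard deviation of the 6 replicate medians.
Mean of replicates: (0.9054 + 1.4942 + 1.3175 + 1.1583 + 0.8248 + 0.7360) / 6 = 6.43620 / 6 = 1.07270
Sum of squared deviations: (−0.16730)² + (+0.42150)² + (+0.24480)² + (+0.08560)² + (−0.24790)² + (−0.33670)² = 0.44773
Variance = 0.44773 / 5 = 0.08955
SE* = √0.08955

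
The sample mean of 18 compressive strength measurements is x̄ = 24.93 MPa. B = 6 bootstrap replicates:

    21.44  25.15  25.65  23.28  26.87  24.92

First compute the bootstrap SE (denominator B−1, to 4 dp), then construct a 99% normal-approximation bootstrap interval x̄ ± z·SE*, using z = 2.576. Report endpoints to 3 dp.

(19.992, 29.868)

Mean of replicates = 24.5517; sum of squared deviations = 18.3743; SE* = √(18.3743/5) = 1.9170
Margin = 2.576 × 1.9170 = 4.9382
Interval: 24.93 ± 4.9382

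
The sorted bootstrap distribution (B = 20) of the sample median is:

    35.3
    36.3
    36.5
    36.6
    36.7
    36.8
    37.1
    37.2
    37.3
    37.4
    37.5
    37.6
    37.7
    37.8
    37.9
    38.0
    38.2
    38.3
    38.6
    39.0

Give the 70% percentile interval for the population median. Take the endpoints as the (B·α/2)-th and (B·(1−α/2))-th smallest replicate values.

(36.5, 38.2)

α = 0.30; lower rank = 20 × 0.150 = 3; upper rank = 20 × 0.850 = 17.
The 3rd smallest replicate is 36.5; the 17th is 38.2.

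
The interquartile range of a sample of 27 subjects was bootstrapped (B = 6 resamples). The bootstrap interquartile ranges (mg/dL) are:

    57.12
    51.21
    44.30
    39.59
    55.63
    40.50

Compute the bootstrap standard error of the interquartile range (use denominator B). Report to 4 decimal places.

SE* = 6.9802

Bootstrap SE is the standard deviation of the 6 replicate interquartile ranges.
Mean of replicates: (57.12 + 51.21 + 44.30 + 39.59 + 55.63 + 40.50) / 6 = 288.35000 / 6 = 48.05833
Sum of squared deviations: (+9.06167)² + (+3.15167)² + (−3.75833)² + (−8.46833)² + (+7.57167)² + (−7.55833)² = 292.34308
Variance = 292.34308 / 6 = 48.72385
SE* = √48.72385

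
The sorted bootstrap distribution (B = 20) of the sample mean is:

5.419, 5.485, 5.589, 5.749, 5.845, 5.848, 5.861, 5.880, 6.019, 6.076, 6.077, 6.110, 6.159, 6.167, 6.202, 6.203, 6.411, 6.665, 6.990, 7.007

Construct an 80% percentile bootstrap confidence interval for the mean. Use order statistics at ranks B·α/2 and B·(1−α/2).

α = 0.20; lower rank = 20 × 0.100 = 2; upper rank = 20 × 0.900 = 18.
The 2nd smallest replicate is 5.485; the 18th is 6.665.

(5.485, 6.665)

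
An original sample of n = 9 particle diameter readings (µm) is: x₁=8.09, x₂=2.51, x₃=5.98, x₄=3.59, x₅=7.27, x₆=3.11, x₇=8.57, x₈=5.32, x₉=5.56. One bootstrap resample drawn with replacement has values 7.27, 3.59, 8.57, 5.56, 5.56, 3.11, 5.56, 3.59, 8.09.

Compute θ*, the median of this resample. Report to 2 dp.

Sorted: 3.11, 3.59, 3.59, 5.56, 5.56, 5.56, 7.27, 8.09, 8.57
Median = middle value = 5.56

θ* = 5.56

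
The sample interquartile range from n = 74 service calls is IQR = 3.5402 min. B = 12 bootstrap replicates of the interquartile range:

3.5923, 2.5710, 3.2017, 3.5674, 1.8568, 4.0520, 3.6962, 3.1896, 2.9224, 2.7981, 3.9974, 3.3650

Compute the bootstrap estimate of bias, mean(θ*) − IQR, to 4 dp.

bias = −0.3060

mean(θ*) = (3.5923 + 2.5710 + 3.2017 + 3.5674 + 1.8568 + 4.0520 + 3.6962 + 3.1896 + 2.9224 + 2.7981 + 3.9974 + 3.3650) / 12 = 3.23416
bias = 3.23416 − 3.5402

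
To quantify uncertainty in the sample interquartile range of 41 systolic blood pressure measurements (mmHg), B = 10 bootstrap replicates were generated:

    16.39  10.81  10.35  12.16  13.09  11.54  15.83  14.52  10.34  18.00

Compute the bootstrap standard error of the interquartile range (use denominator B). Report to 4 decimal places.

SE* = 2.6006

Bootstrap SE is the standard deviation of the 10 replicate interquartile ranges.
Mean of replicates: (16.39 + 10.81 + 10.35 + 12.16 + 13.09 + 11.54 + 15.83 + 14.52 + 10.34 + 18.00) / 10 = 133.03000 / 10 = 13.30300
Sum of squared deviations: (+3.08700)² + (−2.49300)² + (−2.95300)² + (−1.14300)² + (−0.21300)² + (−1.76300)² + (+2.52700)² + (+1.21700)² + (−2.96300)² + (+4.69700)² = 67.63281
Variance = 67.63281 / 10 = 6.76328
SE* = √6.76328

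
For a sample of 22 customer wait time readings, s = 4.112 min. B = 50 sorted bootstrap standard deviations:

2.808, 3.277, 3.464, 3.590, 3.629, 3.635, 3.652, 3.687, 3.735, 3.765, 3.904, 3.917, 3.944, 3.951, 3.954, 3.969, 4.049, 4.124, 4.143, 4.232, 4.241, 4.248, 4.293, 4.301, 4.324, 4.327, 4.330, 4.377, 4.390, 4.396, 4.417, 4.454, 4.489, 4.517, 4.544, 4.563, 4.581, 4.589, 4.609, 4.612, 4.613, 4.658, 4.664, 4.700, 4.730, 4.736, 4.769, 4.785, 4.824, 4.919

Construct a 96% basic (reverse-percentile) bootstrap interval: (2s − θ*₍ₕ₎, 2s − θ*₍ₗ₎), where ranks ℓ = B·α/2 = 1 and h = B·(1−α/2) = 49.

(3.400, 5.416)

Percentile endpoints at ranks 1 and 49: θ*₍1₎ = 2.808, θ*₍49₎ = 4.824.
Basic interval reflects these around s:
  lower = 2 × 4.112 − 4.824 = 3.400
  upper = 2 × 4.112 − 2.808 = 5.416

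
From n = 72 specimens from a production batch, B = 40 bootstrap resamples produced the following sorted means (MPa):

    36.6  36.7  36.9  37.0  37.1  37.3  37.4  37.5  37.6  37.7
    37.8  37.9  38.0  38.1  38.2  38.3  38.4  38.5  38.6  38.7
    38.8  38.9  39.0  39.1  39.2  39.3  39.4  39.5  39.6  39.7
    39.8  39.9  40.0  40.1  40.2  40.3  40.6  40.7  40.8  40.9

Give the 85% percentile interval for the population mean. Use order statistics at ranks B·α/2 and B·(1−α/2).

α = 0.15; lower rank = 40 × 0.075 = 3; upper rank = 40 × 0.925 = 37.
The 3rd smallest replicate is 36.9; the 37th is 40.6.

(36.9, 40.6)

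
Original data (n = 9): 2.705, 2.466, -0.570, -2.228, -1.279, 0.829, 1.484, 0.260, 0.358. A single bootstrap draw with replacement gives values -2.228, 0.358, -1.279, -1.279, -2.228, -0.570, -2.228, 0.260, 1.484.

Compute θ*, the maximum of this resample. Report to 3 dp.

θ* = 1.484

Maximum = 1.484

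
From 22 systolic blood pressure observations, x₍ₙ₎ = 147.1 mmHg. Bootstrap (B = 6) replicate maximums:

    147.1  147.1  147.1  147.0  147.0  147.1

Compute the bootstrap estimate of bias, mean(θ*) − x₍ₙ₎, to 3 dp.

bias = −0.033

mean(θ*) = (147.1 + 147.1 + 147.1 + 147.0 + 147.0 + 147.1) / 6 = 147.0667
bias = 147.0667 − 147.1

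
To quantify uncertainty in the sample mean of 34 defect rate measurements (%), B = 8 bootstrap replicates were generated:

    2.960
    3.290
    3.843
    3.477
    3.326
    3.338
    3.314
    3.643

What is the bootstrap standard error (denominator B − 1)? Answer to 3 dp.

Bootstrap SE is the standard deviation of the 8 replicate means.
Mean of replicates: (2.960 + 3.290 + 3.843 + 3.477 + 3.326 + 3.338 + 3.314 + 3.643) / 8 = 27.1910 / 8 = 3.3989
Sum of squared deviations: (−0.4389)² + (−0.1089)² + (+0.4441)² + (+0.0781)² + (−0.0729)² + (−0.0609)² + (−0.0849)² + (+0.2441)² = 0.4836
Variance = 0.4836 / 7 = 0.0691
SE* = √0.0691

SE* = 0.263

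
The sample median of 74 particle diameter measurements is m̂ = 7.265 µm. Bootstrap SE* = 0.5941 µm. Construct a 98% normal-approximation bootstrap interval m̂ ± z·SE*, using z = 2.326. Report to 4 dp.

(5.8831, 8.6469)

Margin = 2.326 × 0.5941 = 1.38188
Interval: 7.265 ± 1.38188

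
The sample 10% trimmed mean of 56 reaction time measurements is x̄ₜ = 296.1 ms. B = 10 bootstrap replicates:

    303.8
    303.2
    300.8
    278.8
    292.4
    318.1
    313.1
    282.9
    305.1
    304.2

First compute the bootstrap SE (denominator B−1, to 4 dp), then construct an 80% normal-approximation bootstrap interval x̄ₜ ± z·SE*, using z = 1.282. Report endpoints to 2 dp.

(280.30, 311.90)

Mean of replicates = 300.2400; sum of squared deviations = 1367.2240; SE* = √(1367.2240/9) = 12.3253
Margin = 1.282 × 12.3253 = 15.801
Interval: 296.1 ± 15.801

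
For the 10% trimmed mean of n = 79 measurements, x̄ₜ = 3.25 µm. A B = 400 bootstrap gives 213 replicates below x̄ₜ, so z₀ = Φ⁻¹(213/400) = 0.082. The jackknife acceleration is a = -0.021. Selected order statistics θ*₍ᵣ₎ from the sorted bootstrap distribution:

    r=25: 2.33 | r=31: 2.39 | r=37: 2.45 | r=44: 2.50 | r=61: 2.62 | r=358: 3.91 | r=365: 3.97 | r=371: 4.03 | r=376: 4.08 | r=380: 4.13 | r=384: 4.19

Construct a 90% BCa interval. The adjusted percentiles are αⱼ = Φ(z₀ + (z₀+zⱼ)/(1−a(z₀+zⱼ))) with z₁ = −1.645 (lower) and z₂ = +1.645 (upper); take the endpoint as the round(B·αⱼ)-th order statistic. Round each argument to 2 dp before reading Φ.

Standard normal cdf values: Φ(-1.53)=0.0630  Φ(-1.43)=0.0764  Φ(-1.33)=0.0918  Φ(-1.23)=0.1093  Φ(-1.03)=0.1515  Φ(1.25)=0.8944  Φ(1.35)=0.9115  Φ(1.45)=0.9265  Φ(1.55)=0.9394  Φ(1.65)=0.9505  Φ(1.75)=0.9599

(2.33, 4.19)

Lower: z₀ + z₁ = 0.082 + (-1.645) = -1.563; 1 − a(z₀+z₁) = 1 − (-0.021)(-1.563) = 0.9672; argument = 0.082 + (-1.563)/0.9672 = -1.5340 → -1.53.
α₁ = Φ(-1.53) = 0.0630; rank = round(400 × 0.0630) = 25; θ*₍25₎ = 2.33.
Upper: z₀ + z₂ = 1.727; 1 − a(z₀+z₂) = 1.0363; argument = 1.7486 → 1.75; α₂ = 0.9599; rank = 384; θ*₍384₎ = 4.19.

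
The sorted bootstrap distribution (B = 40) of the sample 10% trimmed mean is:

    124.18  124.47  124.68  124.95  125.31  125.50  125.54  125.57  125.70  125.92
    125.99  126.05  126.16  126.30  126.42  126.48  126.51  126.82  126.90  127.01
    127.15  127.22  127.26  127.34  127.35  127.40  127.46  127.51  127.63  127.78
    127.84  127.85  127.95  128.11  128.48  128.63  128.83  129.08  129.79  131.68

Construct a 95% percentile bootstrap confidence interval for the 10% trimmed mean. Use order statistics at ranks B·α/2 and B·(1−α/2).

α = 0.05; lower rank = 40 × 0.025 = 1; upper rank = 40 × 0.975 = 39.
The 1st smallest replicate is 124.18; the 39th is 129.79.

(124.18, 129.79)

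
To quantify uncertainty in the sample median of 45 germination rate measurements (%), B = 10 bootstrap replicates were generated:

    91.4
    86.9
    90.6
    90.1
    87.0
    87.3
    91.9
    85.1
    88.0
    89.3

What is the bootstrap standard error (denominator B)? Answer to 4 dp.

SE* = 2.1205

Bootstrap SE is the standard deviation of the 10 replicate medians.
Mean of replicates: (91.4 + 86.9 + 90.6 + 90.1 + 87.0 + 87.3 + 91.9 + 85.1 + 88.0 + 89.3) / 10 = 887.60000 / 10 = 88.76000
Sum of squared deviations: (+2.64000)² + (−1.86000)² + (+1.84000)² + (+1.34000)² + (−1.76000)² + (−1.46000)² + (+3.14000)² + (−3.66000)² + (−0.76000)² + (+0.54000)² = 44.96400
Variance = 44.96400 / 10 = 4.49640
SE* = √4.49640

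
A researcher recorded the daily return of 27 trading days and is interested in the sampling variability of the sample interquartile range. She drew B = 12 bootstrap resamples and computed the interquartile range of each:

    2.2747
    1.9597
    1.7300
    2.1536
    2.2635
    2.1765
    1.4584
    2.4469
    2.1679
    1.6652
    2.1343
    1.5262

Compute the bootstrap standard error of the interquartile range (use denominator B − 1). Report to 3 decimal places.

Bootstrap SE is the standard deviation of the 12 replicate interquartile ranges.
Mean of replicates: (2.2747 + 1.9597 + 1.7300 + 2.1536 + 2.2635 + 2.1765 + 1.4584 + 2.4469 + 2.1679 + 1.6652 + 2.1343 + 1.5262) / 12 = 23.95690 / 12 = 1.99641
Sum of squared deviations: (+0.27829)² + (−0.03671)² + (−0.26641)² + (+0.15719)² + (+0.26709)² + (+0.18009)² + (−0.53801)² + (+0.45049)² + (+0.17149)² + (−0.33121)² + (+0.13789)² + (−0.47021)² = 1.14986
Variance = 1.14986 / 11 = 0.10453
SE* = √0.10453

SE* = 0.323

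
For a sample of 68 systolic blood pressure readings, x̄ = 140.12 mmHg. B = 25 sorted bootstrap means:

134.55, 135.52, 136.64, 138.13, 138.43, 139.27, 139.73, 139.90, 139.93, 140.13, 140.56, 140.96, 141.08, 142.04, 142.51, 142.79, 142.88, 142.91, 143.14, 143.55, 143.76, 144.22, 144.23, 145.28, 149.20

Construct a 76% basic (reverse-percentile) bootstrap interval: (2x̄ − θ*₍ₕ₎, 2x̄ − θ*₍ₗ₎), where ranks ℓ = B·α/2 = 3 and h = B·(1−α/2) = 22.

(136.02, 143.60)

Percentile endpoints at ranks 3 and 22: θ*₍3₎ = 136.64, θ*₍22₎ = 144.22.
Basic interval reflects these around x̄:
  lower = 2 × 140.12 − 144.22 = 136.02
  upper = 2 × 140.12 − 136.64 = 143.60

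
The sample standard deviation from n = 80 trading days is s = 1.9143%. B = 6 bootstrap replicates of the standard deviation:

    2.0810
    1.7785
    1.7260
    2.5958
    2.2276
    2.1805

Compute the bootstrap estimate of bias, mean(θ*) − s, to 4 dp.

bias = +0.1839

mean(θ*) = (2.0810 + 1.7785 + 1.7260 + 2.5958 + 2.2276 + 2.1805) / 6 = 2.09823
bias = 2.09823 − 1.9143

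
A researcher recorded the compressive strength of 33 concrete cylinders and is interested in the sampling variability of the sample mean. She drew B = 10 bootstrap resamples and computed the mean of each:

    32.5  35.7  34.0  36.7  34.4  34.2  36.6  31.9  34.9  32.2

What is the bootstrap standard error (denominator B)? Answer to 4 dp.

SE* = 1.6398

Bootstrap SE is the standard deviation of the 10 replicate means.
Mean of replicates: (32.5 + 35.7 + 34.0 + 36.7 + 34.4 + 34.2 + 36.6 + 31.9 + 34.9 + 32.2) / 10 = 343.10000 / 10 = 34.31000
Sum of squared deviations: (−1.81000)² + (+1.39000)² + (−0.31000)² + (+2.39000)² + (+0.09000)² + (−0.11000)² + (+2.29000)² + (−2.41000)² + (+0.59000)² + (−2.11000)² = 26.88900
Variance = 26.88900 / 10 = 2.68890
SE* = √2.68890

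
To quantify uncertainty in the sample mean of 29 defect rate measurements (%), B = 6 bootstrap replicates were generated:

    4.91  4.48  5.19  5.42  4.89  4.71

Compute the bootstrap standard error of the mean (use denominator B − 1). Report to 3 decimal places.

SE* = 0.335

Bootstrap SE is the standard deviation of the 6 replicate means.
Mean of replicates: (4.91 + 4.48 + 5.19 + 5.42 + 4.89 + 4.71) / 6 = 29.6000 / 6 = 4.9333
Sum of squared deviations: (−0.0233)² + (−0.4533)² + (+0.2567)² + (+0.4867)² + (−0.0433)² + (−0.2233)² = 0.5605
Variance = 0.5605 / 5 = 0.1121
SE* = √0.1121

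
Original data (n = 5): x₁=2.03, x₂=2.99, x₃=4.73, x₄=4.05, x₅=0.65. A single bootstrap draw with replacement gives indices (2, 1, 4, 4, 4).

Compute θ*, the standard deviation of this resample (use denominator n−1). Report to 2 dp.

θ* = 0.91

Resample values: 2.99, 2.03, 4.05, 4.05, 4.05.
Mean = 3.4340; sum of squared deviations = 3.3067
s² = 3.3067 / 4 = 0.8267
s = √0.8267 = 0.91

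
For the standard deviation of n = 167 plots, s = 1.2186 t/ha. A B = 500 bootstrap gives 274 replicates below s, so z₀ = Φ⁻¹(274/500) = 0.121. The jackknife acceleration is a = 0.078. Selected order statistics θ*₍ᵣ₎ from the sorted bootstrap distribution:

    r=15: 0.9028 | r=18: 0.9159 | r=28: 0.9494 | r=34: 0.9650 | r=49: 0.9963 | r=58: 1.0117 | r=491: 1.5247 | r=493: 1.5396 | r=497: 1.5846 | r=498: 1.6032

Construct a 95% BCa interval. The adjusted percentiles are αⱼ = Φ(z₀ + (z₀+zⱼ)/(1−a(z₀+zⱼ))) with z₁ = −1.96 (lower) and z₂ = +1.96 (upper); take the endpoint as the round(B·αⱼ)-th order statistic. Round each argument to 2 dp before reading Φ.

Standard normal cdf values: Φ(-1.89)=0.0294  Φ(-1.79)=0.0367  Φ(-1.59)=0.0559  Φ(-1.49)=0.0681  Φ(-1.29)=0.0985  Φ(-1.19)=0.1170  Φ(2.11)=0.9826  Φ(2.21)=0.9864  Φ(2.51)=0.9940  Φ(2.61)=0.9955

Lower: z₀ + z₁ = 0.121 + (-1.960) = -1.839; 1 − a(z₀+z₁) = 1 − (0.078)(-1.839) = 1.1434; argument = 0.121 + (-1.839)/1.1434 = -1.4873 → -1.49.
α₁ = Φ(-1.49) = 0.0681; rank = round(500 × 0.0681) = 34; θ*₍34₎ = 0.9650.
Upper: z₀ + z₂ = 2.081; 1 − a(z₀+z₂) = 0.8377; argument = 2.6052 → 2.61; α₂ = 0.9955; rank = 498; θ*₍498₎ = 1.6032.

(0.9650, 1.6032)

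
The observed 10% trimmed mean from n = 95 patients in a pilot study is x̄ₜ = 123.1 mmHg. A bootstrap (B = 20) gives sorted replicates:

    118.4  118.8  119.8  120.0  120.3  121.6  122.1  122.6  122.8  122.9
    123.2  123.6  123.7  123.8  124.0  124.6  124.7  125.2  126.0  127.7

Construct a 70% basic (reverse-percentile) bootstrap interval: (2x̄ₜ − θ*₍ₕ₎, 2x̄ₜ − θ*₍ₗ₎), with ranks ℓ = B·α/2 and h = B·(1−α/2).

(121.5, 126.4)

Percentile endpoints at ranks 3 and 17: θ*₍3₎ = 119.8, θ*₍17₎ = 124.7.
Basic interval reflects these around x̄ₜ:
  lower = 2 × 123.1 − 124.7 = 121.5
  upper = 2 × 123.1 − 119.8 = 126.4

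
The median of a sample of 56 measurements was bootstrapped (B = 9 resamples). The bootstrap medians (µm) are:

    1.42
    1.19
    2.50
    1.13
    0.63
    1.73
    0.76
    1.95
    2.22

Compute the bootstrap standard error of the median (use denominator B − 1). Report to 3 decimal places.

Bootstrap SE is the standard deviation of the 9 replicate medians.
Mean of replicates: (1.42 + 1.19 + 2.50 + 1.13 + 0.63 + 1.73 + 0.76 + 1.95 + 2.22) / 9 = 13.5300 / 9 = 1.5033
Sum of squared deviations: (−0.0833)² + (−0.3133)² + (+0.9967)² + (−0.3733)² + (−0.8733)² + (+0.2267)² + (−0.7433)² + (+0.4467)² + (+0.7167)² = 3.3176
Variance = 3.3176 / 8 = 0.4147
SE* = √0.4147

SE* = 0.644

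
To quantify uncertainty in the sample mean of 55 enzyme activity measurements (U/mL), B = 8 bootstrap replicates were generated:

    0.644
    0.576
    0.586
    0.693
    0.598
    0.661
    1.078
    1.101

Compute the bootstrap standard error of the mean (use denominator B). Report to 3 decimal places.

Bootstrap SE is the standard deviation of the 8 replicate means.
Mean of replicates: (0.644 + 0.576 + 0.586 + 0.693 + 0.598 + 0.661 + 1.078 + 1.101) / 8 = 5.9370 / 8 = 0.7421
Sum of squared deviations: (−0.0981)² + (−0.1661)² + (−0.1561)² + (−0.0491)² + (−0.1441)² + (−0.0811)² + (+0.3359)² + (+0.3589)² = 0.3330
Variance = 0.3330 / 8 = 0.0416
SE* = √0.0416

SE* = 0.204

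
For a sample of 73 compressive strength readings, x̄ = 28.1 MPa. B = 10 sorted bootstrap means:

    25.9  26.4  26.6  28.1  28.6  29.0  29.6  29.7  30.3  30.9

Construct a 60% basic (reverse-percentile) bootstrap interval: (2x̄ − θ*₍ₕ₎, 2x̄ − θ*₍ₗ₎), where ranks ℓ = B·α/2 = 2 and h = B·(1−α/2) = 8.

Percentile endpoints at ranks 2 and 8: θ*₍2₎ = 26.4, θ*₍8₎ = 29.7.
Basic interval reflects these around x̄:
  lower = 2 × 28.1 − 29.7 = 26.5
  upper = 2 × 28.1 − 26.4 = 29.8

(26.5, 29.8)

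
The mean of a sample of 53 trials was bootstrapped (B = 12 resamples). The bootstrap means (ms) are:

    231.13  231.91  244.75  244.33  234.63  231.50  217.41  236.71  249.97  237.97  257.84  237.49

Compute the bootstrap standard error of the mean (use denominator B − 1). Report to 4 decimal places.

Bootstrap SE is the standard deviation of the 12 replicate means.
Mean of replicates: (231.13 + 231.91 + 244.75 + 244.33 + 234.63 + 231.50 + 217.41 + 236.71 + 249.97 + 237.97 + 257.84 + 237.49) / 12 = 2855.64000 / 12 = 237.97000
Sum of squared deviations: (−6.84000)² + (−6.06000)² + (+6.78000)² + (+6.36000)² + (−3.34000)² + (−6.47000)² + (−20.56000)² + (−1.26000)² + (+12.00000)² + (+0.00000)² + (+19.87000)² + (−0.48000)² = 1186.29220
Variance = 1186.29220 / 11 = 107.84475
SE* = √107.84475

SE* = 10.3848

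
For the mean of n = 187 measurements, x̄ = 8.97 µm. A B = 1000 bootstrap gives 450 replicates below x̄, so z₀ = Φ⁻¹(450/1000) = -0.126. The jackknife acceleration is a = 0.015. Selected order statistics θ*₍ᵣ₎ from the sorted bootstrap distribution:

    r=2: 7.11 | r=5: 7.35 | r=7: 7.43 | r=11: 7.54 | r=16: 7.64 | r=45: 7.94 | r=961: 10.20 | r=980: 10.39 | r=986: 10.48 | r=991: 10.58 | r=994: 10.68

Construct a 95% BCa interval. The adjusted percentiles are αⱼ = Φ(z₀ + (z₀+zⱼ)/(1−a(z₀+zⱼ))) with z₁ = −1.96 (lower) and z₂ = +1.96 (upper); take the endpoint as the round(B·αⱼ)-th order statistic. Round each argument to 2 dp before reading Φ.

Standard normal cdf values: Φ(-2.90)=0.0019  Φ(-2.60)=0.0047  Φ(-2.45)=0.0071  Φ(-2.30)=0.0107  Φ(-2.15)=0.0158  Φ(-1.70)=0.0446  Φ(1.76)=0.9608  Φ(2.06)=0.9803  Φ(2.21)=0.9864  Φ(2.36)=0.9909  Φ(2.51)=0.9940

Lower: z₀ + z₁ = -0.126 + (-1.960) = -2.086; 1 − a(z₀+z₁) = 1 − (0.015)(-2.086) = 1.0313; argument = -0.126 + (-2.086)/1.0313 = -2.1487 → -2.15.
α₁ = Φ(-2.15) = 0.0158; rank = round(1000 × 0.0158) = 16; θ*₍16₎ = 7.64.
Upper: z₀ + z₂ = 1.834; 1 − a(z₀+z₂) = 0.9725; argument = 1.7599 → 1.76; α₂ = 0.9608; rank = 961; θ*₍961₎ = 10.20.

(7.64, 10.20)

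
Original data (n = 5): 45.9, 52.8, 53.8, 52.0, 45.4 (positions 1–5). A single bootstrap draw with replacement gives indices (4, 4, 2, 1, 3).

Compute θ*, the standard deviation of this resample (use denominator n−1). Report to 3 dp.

Resample values: 52.0, 52.0, 52.8, 45.9, 53.8.
Mean = 51.3000; sum of squared deviations = 38.6400
s² = 38.6400 / 4 = 9.6600
s = √9.6600 = 3.108

θ* = 3.108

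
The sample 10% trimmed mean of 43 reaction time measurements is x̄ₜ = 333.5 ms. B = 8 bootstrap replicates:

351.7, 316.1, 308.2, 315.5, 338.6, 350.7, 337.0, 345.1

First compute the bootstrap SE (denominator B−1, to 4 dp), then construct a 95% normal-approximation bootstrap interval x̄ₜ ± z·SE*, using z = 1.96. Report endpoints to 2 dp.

(299.85, 367.15)

Mean of replicates = 332.8625; sum of squared deviations = 2063.4987; SE* = √(2063.4987/7) = 17.1693
Margin = 1.96 × 17.1693 = 33.652
Interval: 333.5 ± 33.652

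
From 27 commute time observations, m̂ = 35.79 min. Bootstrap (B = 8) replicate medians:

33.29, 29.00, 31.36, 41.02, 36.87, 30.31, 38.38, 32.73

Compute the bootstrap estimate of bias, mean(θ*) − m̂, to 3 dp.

mean(θ*) = (33.29 + 29.00 + 31.36 + 41.02 + 36.87 + 30.31 + 38.38 + 32.73) / 8 = 34.1200
bias = 34.1200 − 35.79

bias = −1.670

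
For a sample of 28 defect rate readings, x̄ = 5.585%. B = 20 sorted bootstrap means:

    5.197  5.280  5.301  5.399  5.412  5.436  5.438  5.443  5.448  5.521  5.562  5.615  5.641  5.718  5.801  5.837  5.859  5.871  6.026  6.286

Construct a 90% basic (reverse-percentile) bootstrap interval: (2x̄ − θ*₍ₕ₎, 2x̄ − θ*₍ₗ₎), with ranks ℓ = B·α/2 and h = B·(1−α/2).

Percentile endpoints at ranks 1 and 19: θ*₍1₎ = 5.197, θ*₍19₎ = 6.026.
Basic interval reflects these around x̄:
  lower = 2 × 5.585 − 6.026 = 5.144
  upper = 2 × 5.585 − 5.197 = 5.973

(5.144, 5.973)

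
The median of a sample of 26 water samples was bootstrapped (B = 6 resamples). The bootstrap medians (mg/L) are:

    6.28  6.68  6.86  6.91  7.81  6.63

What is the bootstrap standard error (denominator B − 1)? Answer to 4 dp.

SE* = 0.5151

Bootstrap SE is the standard deviation of the 6 replicate medians.
Mean of replicates: (6.28 + 6.68 + 6.86 + 6.91 + 7.81 + 6.63) / 6 = 41.17000 / 6 = 6.86167
Sum of squared deviations: (−0.58167)² + (−0.18167)² + (−0.00167)² + (+0.04833)² + (+0.94833)² + (−0.23167)² = 1.32668
Variance = 1.32668 / 5 = 0.26534
SE* = √0.26534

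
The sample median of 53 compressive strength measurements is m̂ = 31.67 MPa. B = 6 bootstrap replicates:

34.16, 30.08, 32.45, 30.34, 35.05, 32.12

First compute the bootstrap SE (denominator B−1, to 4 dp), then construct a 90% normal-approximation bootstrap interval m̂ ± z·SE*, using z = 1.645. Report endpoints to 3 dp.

Mean of replicates = 32.3667; sum of squared deviations = 19.8203; SE* = √(19.8203/5) = 1.9910
Margin = 1.645 × 1.9910 = 3.2752
Interval: 31.67 ± 3.2752

(28.395, 34.945)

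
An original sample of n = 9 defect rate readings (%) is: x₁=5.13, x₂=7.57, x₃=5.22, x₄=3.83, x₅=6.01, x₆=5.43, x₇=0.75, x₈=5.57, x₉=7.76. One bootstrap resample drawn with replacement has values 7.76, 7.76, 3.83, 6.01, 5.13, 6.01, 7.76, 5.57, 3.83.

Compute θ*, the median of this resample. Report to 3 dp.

Sorted: 3.83, 3.83, 5.13, 5.57, 6.01, 6.01, 7.76, 7.76, 7.76
Median = middle value = 6.010

θ* = 6.010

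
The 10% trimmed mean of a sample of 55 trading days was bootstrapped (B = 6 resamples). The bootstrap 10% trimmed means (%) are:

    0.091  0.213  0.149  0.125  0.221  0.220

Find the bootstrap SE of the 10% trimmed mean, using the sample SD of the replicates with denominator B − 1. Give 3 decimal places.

Bootstrap SE is the standard deviation of the 6 replicate 10% trimmed means.
Mean of replicates: (0.091 + 0.213 + 0.149 + 0.125 + 0.221 + 0.220) / 6 = 1.0190 / 6 = 0.1698
Sum of squared deviations: (−0.0788)² + (+0.0432)² + (−0.0208)² + (−0.0448)² + (+0.0512)² + (+0.0502)² = 0.0157
Variance = 0.0157 / 5 = 0.0031
SE* = √0.0031

SE* = 0.056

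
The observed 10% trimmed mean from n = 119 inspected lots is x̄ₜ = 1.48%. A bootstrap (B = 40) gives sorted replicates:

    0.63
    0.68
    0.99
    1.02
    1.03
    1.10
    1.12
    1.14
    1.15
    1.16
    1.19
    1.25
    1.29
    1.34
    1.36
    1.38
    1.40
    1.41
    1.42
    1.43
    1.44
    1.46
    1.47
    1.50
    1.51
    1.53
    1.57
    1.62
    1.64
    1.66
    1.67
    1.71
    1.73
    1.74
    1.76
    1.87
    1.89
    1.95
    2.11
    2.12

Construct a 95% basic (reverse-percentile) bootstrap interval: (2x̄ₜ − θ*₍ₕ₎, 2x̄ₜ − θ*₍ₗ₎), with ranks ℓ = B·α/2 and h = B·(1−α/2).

(0.85, 2.33)

Percentile endpoints at ranks 1 and 39: θ*₍1₎ = 0.63, θ*₍39₎ = 2.11.
Basic interval reflects these around x̄ₜ:
  lower = 2 × 1.48 − 2.11 = 0.85
  upper = 2 × 1.48 − 0.63 = 2.33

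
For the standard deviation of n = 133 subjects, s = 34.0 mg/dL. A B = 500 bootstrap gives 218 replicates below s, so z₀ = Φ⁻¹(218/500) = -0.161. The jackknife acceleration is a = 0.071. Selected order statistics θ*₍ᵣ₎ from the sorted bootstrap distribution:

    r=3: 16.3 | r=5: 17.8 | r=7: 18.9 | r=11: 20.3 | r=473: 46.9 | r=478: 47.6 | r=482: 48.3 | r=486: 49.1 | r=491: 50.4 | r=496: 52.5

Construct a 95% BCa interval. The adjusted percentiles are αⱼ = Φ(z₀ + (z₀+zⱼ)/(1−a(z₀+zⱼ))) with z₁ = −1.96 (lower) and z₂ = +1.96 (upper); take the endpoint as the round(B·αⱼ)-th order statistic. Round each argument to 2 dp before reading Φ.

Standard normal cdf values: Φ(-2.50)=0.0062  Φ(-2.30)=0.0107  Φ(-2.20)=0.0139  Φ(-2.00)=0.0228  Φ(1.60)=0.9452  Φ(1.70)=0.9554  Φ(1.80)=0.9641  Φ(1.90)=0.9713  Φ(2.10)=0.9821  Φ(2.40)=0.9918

Lower: z₀ + z₁ = -0.161 + (-1.960) = -2.121; 1 − a(z₀+z₁) = 1 − (0.071)(-2.121) = 1.1506; argument = -0.161 + (-2.121)/1.1506 = -2.0044 → -2.00.
α₁ = Φ(-2.00) = 0.0228; rank = round(500 × 0.0228) = 11; θ*₍11₎ = 20.3.
Upper: z₀ + z₂ = 1.799; 1 − a(z₀+z₂) = 0.8723; argument = 1.9014 → 1.90; α₂ = 0.9713; rank = 486; θ*₍486₎ = 49.1.

(20.3, 49.1)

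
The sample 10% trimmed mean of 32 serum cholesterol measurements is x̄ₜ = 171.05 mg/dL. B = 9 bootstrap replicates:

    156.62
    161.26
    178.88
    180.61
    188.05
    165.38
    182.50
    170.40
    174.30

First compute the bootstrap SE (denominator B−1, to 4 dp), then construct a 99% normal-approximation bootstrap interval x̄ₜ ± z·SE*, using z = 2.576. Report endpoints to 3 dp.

Mean of replicates = 173.1111; sum of squared deviations = 881.7743; SE* = √(881.7743/8) = 10.4987
Margin = 2.576 × 10.4987 = 27.0447
Interval: 171.05 ± 27.0447

(144.005, 198.095)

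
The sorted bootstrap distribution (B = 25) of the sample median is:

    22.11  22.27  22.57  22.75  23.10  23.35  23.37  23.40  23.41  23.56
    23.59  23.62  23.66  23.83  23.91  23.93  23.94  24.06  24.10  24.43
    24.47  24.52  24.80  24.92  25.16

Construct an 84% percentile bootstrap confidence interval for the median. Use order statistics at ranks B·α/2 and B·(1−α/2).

(22.27, 24.80)

α = 0.16; lower rank = 25 × 0.080 = 2; upper rank = 25 × 0.920 = 23.
The 2nd smallest replicate is 22.27; the 23rd is 24.80.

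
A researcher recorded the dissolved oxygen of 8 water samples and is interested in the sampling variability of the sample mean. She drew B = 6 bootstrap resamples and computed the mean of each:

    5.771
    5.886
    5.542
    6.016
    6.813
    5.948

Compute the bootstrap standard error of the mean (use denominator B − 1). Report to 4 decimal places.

Bootstrap SE is the standard deviation of the 6 replicate means.
Mean of replicates: (5.771 + 5.886 + 5.542 + 6.016 + 6.813 + 5.948) / 6 = 35.97600 / 6 = 5.99600
Sum of squared deviations: (−0.22500)² + (−0.11000)² + (−0.45400)² + (+0.02000)² + (+0.81700)² + (−0.04800)² = 0.93903
Variance = 0.93903 / 5 = 0.18781
SE* = √0.18781

SE* = 0.4334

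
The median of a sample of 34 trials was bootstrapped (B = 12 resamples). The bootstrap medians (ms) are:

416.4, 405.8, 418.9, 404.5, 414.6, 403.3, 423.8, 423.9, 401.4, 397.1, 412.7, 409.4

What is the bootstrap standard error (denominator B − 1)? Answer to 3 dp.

SE* = 8.812

Bootstrap SE is the standard deviation of the 12 replicate medians.
Mean of replicates: (416.4 + 405.8 + 418.9 + 404.5 + 414.6 + 403.3 + 423.8 + 423.9 + 401.4 + 397.1 + 412.7 + 409.4) / 12 = 4931.8000 / 12 = 410.9833
Sum of squared deviations: (+5.4167)² + (−5.1833)² + (+7.9167)² + (−6.4833)² + (+3.6167)² + (−7.6833)² + (+12.8167)² + (+12.9167)² + (−9.5833)² + (−13.8833)² + (+1.7167)² + (−1.5833)² = 854.1767
Variance = 854.1767 / 11 = 77.6524
SE* = √77.6524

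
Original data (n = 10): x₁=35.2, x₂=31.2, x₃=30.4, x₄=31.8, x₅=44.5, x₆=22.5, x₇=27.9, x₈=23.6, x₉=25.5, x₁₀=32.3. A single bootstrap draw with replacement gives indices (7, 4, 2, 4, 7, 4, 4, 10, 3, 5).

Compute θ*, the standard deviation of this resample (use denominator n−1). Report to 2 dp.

Resample values: 27.9, 31.8, 31.2, 31.8, 27.9, 31.8, 31.8, 32.3, 30.4, 44.5.
Mean = 32.1400; sum of squared deviations = 193.1240
s² = 193.1240 / 9 = 21.4582
s = √21.4582 = 4.63

θ* = 4.63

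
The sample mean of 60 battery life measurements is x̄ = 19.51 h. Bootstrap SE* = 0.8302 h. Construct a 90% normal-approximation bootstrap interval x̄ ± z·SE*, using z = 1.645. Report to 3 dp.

Margin = 1.645 × 0.8302 = 1.3657
Interval: 19.51 ± 1.3657

(18.144, 20.876)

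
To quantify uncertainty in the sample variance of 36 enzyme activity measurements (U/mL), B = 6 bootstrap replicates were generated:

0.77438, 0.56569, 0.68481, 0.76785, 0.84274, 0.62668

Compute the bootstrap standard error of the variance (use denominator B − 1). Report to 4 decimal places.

SE* = 0.1035

Bootstrap SE is the standard deviation of the 6 replicate variances.
Mean of replicates: (0.77438 + 0.56569 + 0.68481 + 0.76785 + 0.84274 + 0.62668) / 6 = 4.262150 / 6 = 0.710358
Sum of squared deviations: (+0.064022)² + (−0.144668)² + (−0.025548)² + (+0.057492)² + (+0.132382)² + (−0.083678)² = 0.053513
Variance = 0.053513 / 5 = 0.010703
SE* = √0.010703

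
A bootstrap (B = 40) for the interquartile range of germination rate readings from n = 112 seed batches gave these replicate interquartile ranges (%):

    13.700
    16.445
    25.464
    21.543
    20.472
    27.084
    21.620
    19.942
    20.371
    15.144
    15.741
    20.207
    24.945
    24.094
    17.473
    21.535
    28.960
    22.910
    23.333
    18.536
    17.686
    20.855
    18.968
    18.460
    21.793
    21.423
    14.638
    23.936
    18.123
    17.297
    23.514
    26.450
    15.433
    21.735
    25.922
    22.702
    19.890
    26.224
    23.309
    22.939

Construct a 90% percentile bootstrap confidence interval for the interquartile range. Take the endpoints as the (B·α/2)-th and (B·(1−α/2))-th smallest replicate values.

Sorted replicates: 13.700, 14.638, 15.144, 15.433, 15.741, 16.445, 17.297, 17.473, 17.686, 18.123, 18.460, 18.536, 18.968, 19.890, 19.942, 20.207, 20.371, 20.472, 20.855, 21.423, 21.535, 21.543, 21.620, 21.735, 21.793, 22.702, 22.910, 22.939, 23.309, 23.333, 23.514, 23.936, 24.094, 24.945, 25.464, 25.922, 26.224, 26.450, 27.084, 28.960
α = 0.10; lower rank = 40 × 0.050 = 2; upper rank = 40 × 0.950 = 38.
The 2nd smallest replicate is 14.638; the 38th is 26.450.

(14.638, 26.450)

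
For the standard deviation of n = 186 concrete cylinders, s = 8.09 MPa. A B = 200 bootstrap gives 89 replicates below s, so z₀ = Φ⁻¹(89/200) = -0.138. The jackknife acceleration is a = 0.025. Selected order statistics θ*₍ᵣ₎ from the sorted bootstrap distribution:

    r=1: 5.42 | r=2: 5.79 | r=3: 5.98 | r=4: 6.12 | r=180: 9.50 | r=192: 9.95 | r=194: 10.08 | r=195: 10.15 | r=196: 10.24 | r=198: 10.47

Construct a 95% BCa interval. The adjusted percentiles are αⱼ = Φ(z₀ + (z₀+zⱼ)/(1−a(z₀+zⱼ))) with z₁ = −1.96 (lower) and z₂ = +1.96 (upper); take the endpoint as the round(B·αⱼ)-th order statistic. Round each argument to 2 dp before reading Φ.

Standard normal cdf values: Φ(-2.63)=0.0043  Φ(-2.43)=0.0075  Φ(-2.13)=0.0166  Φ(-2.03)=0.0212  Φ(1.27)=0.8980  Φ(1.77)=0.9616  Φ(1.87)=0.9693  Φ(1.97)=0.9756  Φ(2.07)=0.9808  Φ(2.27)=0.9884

Lower: z₀ + z₁ = -0.138 + (-1.960) = -2.098; 1 − a(z₀+z₁) = 1 − (0.025)(-2.098) = 1.0524; argument = -0.138 + (-2.098)/1.0524 = -2.1314 → -2.13.
α₁ = Φ(-2.13) = 0.0166; rank = round(200 × 0.0166) = 3; θ*₍3₎ = 5.98.
Upper: z₀ + z₂ = 1.822; 1 − a(z₀+z₂) = 0.9545; argument = 1.7710 → 1.77; α₂ = 0.9616; rank = 192; θ*₍192₎ = 9.95.

(5.98, 9.95)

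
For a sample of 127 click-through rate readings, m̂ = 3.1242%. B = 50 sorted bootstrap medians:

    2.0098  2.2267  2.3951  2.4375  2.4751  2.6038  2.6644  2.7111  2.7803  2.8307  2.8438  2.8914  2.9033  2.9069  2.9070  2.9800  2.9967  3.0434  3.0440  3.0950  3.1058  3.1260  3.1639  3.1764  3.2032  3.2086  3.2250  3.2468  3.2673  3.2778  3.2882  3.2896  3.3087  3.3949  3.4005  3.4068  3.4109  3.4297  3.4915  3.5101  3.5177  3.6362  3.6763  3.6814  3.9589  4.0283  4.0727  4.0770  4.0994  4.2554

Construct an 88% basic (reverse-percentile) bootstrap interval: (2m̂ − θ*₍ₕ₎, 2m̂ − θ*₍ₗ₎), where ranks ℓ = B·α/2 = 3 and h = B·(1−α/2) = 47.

(2.1757, 3.8533)

Percentile endpoints at ranks 3 and 47: θ*₍3₎ = 2.3951, θ*₍47₎ = 4.0727.
Basic interval reflects these around m̂:
  lower = 2 × 3.1242 − 4.0727 = 2.1757
  upper = 2 × 3.1242 − 2.3951 = 3.8533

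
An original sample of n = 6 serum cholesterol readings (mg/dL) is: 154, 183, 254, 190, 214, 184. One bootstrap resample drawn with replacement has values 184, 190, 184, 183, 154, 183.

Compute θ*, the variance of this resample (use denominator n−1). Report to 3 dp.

Mean = 179.6667; sum of squared deviations = 825.3333
s² = 825.3333 / 5 = 165.0667

θ* = 165.067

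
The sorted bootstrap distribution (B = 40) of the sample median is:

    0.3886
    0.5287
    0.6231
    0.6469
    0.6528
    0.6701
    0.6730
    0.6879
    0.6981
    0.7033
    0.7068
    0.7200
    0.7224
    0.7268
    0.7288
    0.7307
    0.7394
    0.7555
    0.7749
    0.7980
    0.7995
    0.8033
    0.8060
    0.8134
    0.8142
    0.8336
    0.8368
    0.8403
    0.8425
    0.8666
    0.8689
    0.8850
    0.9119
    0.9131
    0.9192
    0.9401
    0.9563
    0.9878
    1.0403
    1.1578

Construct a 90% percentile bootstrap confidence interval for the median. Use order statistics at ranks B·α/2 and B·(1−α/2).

α = 0.10; lower rank = 40 × 0.050 = 2; upper rank = 40 × 0.950 = 38.
The 2nd smallest replicate is 0.5287; the 38th is 0.9878.

(0.5287, 0.9878)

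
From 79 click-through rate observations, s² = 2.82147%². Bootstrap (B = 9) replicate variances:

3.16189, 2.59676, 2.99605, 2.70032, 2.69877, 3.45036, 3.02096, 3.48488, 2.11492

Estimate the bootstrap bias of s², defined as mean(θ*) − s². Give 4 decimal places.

bias = +0.0924

mean(θ*) = (3.16189 + 2.59676 + 2.99605 + 2.70032 + 2.69877 + 3.45036 + 3.02096 + 3.48488 + 2.11492) / 9 = 2.91388
bias = 2.91388 − 2.82147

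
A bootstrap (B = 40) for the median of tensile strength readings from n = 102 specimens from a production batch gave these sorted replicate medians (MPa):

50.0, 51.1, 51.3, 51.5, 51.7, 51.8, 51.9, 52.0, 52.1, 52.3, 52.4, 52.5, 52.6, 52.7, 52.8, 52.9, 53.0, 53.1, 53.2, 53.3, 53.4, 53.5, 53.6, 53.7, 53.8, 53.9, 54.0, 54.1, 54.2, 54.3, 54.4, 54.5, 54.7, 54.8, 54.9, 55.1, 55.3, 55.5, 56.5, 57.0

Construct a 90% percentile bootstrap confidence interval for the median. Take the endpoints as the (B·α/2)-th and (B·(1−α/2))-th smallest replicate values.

(51.1, 55.5)

α = 0.10; lower rank = 40 × 0.050 = 2; upper rank = 40 × 0.950 = 38.
The 2nd smallest replicate is 51.1; the 38th is 55.5.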